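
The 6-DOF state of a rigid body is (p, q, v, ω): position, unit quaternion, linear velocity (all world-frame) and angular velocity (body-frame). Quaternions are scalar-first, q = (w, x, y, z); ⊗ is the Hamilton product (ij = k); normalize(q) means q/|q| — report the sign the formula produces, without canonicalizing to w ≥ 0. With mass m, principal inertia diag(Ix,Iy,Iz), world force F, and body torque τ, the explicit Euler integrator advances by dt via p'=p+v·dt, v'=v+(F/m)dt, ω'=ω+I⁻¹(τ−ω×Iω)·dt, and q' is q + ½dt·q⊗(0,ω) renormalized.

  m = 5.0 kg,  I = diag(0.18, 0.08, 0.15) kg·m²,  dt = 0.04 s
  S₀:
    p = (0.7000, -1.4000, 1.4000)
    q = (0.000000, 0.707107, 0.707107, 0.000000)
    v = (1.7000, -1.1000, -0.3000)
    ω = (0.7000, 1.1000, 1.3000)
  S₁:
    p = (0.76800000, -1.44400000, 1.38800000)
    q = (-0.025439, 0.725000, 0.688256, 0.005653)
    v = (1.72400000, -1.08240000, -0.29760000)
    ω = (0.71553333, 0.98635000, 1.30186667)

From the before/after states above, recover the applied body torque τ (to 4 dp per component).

Δω = ω₁−ω₀ = (0.01553333, -0.11365000, 0.00186667)
ω₀×(Iω₀) = (0.1001, 0.0273, -0.0770)
τ = I·(Δω/dt) + ω₀×(Iω₀) = (0.1700, -0.2000, -0.0700)

τ = (0.1700, -0.2000, -0.0700)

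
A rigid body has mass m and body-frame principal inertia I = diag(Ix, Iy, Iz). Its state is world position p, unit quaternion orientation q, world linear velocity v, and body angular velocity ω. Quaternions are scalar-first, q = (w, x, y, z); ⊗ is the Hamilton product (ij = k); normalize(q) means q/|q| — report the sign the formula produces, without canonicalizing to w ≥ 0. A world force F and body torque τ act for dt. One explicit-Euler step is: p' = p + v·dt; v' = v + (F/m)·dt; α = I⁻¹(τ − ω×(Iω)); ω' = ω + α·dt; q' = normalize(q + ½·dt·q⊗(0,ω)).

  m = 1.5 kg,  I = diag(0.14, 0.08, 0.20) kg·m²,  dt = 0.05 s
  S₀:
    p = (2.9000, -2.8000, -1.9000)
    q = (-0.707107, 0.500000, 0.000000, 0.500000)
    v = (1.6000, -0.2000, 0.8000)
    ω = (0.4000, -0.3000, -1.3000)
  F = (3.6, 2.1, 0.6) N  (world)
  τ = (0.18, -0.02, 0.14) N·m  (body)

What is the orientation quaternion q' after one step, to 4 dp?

q' = (-0.6954, 0.4964, 0.0265, 0.5189)

2q̇ = q⊗(0,ω) = (0.4500000, -0.1328428, 1.0621321, 0.7692391)
q' = normalize(q + ½dt·q⊗(0,ω)) = (-0.6954, 0.4964, 0.0265, 0.5189)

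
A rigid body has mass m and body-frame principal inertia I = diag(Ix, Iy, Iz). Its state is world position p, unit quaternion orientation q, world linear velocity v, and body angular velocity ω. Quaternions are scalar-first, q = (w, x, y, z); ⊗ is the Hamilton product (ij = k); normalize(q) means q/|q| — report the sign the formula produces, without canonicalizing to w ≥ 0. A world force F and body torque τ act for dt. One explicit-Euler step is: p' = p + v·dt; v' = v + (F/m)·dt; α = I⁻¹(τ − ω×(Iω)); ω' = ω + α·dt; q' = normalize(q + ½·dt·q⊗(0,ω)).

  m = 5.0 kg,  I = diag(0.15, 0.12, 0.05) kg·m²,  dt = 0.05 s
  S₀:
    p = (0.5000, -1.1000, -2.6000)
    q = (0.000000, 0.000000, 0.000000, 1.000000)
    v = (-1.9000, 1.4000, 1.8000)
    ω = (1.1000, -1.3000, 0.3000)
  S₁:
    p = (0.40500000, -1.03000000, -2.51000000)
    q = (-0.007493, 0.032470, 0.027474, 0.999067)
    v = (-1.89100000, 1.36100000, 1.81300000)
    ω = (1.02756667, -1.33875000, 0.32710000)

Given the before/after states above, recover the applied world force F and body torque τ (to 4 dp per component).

F = (0.9000, -3.9000, 1.3000)
τ = (-0.1900, -0.0600, 0.0700)

v₁ − v₀ = (0.00900000, -0.03900000, 0.01300000)
applied force F = (0.9000, -3.9000, 1.3000)
Δω = ω₁−ω₀ = (-0.07243333, -0.03875000, 0.02710000)
precession coupling = (0.0273, 0.0330, 0.0429)
I·α + gyro = (-0.1900, -0.0600, 0.0700)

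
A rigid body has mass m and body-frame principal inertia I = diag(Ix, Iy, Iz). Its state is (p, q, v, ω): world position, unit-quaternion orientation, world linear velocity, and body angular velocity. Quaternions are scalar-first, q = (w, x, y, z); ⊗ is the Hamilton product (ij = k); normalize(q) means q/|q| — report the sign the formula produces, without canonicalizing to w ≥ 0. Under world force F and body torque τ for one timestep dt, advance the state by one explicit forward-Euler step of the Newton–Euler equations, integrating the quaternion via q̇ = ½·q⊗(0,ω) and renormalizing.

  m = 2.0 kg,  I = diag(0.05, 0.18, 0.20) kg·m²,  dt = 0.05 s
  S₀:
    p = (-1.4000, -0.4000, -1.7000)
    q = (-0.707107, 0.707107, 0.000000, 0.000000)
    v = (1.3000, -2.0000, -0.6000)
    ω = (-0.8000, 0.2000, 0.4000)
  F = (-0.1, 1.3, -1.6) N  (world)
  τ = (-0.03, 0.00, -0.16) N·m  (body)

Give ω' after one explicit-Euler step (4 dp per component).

ω' = (-0.8316, 0.1867, 0.3652)

(τ − ω×Iω)/I = (-0.6320, -0.2667, -0.6960)
new body rate ω' = (-0.8316, 0.1867, 0.3652)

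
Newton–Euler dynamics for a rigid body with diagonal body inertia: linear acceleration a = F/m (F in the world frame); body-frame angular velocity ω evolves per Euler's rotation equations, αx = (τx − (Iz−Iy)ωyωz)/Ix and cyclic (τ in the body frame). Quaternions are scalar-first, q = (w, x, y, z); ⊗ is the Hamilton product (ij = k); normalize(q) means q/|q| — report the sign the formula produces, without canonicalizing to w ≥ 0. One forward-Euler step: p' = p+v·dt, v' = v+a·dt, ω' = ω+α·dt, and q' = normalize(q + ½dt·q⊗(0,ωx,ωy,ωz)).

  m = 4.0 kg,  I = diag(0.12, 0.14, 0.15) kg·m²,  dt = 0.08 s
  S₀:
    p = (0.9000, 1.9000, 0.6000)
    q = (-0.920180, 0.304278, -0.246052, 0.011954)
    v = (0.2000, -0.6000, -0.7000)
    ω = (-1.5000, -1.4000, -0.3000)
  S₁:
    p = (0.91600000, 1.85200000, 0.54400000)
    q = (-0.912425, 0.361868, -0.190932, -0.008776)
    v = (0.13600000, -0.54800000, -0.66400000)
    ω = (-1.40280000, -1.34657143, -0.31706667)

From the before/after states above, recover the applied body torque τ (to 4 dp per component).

τ = (0.1500, 0.0800, 0.0100)

Δω = ω₁−ω₀ = (0.09720000, 0.05342857, -0.01706667)
gyro term ω₀×Iω₀ = (0.0042, -0.0135, 0.0420)
τ = I·(Δω/dt) + ω₀×(Iω₀) = (0.1500, 0.0800, 0.0100)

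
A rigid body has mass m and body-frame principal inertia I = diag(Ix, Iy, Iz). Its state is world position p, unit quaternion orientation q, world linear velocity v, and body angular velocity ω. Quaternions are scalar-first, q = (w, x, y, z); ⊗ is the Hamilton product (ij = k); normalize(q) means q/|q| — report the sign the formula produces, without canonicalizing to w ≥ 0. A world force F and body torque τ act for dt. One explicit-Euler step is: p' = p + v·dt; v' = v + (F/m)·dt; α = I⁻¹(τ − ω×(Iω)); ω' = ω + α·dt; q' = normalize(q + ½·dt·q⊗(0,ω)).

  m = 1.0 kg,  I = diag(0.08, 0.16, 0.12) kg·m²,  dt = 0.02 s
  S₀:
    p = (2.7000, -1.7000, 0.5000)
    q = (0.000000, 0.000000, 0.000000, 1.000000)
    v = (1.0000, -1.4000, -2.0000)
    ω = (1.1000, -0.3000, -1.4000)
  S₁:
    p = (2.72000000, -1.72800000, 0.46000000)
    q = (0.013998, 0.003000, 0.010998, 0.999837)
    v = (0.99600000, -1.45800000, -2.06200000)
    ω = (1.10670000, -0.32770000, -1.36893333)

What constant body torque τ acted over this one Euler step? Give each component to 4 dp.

rate change Δω = (0.00670000, -0.02770000, 0.03106667)
ω₀×(Iω₀) = (-0.0168, 0.0616, -0.0264)
I·α + gyro = (0.0100, -0.1600, 0.1600)

τ = (0.0100, -0.1600, 0.1600)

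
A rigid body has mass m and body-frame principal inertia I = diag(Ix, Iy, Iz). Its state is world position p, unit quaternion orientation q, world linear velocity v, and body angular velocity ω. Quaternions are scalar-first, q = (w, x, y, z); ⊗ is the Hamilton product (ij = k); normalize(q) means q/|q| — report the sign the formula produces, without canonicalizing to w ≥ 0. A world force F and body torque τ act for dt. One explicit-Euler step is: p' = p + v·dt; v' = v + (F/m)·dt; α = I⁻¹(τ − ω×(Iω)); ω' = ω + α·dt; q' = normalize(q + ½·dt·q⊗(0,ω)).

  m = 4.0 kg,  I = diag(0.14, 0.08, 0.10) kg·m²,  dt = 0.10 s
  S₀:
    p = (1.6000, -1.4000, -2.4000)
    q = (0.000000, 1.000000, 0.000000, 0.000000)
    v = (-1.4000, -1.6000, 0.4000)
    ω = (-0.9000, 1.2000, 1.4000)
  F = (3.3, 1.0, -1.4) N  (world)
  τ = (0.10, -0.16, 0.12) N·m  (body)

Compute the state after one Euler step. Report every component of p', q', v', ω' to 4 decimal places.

p + v·dt = (1.4600, -1.5600, -2.3600)
v + (F/m)dt = (-1.3175, -1.5750, 0.3650)
ω×(Iω) gyroscopic = (0.0336, -0.0504, 0.0648)
angular accel α = (0.4743, -1.3700, 0.5520)
ω + α·dt = (-0.8526, 1.0630, 1.4552)
Hamilton product q⊗(0,ω) = (0.9000000, 0.0000000, -1.4000000, 1.2000000)
q + ½dt·q⊗(0,ω), renormalized = (0.0448, 0.9948, -0.0696, 0.0597)

p' = (1.4600, -1.5600, -2.3600)
q' = (0.0448, 0.9948, -0.0696, 0.0597)
v' = (-1.3175, -1.5750, 0.3650)
ω' = (-0.8526, 1.0630, 1.4552)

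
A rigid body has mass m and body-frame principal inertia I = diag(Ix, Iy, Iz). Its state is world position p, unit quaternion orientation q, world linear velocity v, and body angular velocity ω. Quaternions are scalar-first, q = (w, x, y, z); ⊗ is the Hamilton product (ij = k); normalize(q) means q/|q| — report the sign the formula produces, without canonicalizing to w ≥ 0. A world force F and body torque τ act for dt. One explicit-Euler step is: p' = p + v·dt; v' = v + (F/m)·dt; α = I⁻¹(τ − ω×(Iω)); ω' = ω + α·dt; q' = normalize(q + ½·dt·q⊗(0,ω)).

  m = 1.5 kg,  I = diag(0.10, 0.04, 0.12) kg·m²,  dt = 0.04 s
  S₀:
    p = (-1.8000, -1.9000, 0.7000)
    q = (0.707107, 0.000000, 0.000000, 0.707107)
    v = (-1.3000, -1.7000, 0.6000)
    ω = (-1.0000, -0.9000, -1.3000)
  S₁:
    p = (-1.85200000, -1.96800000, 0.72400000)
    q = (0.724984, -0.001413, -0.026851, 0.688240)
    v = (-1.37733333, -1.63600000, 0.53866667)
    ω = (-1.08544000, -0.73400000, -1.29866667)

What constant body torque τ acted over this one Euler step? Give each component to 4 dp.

τ = (-0.1200, 0.1400, -0.0500)

rate change Δω = (-0.08544000, 0.16600000, 0.00133333)
applied torque τ = (-0.1200, 0.1400, -0.0500)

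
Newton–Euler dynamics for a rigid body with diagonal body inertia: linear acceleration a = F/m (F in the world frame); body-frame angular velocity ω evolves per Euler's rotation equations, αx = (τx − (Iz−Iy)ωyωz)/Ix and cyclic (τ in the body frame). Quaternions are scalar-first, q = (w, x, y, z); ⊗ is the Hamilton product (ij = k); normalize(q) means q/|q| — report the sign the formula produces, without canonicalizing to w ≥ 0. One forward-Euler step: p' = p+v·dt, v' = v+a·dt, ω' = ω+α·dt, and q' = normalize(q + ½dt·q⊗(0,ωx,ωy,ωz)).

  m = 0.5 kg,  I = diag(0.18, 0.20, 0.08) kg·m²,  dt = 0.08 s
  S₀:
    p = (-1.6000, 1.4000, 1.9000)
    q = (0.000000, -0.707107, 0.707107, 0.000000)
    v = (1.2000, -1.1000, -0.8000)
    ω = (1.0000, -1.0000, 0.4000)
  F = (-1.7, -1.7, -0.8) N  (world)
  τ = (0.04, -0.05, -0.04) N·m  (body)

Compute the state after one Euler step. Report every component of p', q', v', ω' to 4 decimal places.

p' = (-1.5040, 1.3120, 1.8360)
q' = (0.0565, -0.6946, 0.7172, 0.0000)
v' = (0.9280, -1.3720, -0.9280)
ω' = (0.9964, -1.0360, 0.3800)

new position p' = (-1.5040, 1.3120, 1.8360)
new velocity v' = (0.9280, -1.3720, -0.9280)
ω×(Iω) gyroscopic = (0.0480, 0.0400, -0.0200)
angular accel α = (-0.0444, -0.4500, -0.2500)
new body rate ω' = (0.9964, -1.0360, 0.3800)
2q̇ = q⊗(0,ω) = (1.4142140, 0.2828428, 0.2828428, 0.0000000)
q + ½dt·q⊗(0,ω), renormalized = (0.0565, -0.6946, 0.7172, 0.0000)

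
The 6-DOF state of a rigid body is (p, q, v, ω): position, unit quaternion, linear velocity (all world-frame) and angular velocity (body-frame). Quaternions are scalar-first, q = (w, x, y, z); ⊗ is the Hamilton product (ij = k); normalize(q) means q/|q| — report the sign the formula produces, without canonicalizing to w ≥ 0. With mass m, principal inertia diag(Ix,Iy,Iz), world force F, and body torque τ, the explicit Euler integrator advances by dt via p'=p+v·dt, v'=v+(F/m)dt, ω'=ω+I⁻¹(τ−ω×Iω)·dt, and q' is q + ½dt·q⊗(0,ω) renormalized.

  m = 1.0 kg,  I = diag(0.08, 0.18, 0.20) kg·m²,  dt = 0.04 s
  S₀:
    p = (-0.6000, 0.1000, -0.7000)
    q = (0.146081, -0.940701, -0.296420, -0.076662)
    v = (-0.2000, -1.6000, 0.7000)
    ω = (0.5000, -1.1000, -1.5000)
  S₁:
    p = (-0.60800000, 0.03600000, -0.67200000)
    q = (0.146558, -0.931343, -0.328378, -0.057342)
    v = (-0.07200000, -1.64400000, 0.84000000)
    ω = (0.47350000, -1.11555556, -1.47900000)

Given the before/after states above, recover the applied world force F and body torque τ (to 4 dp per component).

F = (3.2000, -1.1000, 3.5000)
τ = (-0.0200, 0.0200, 0.0500)

Δω = ω₁−ω₀ = (-0.02650000, -0.01555556, 0.02100000)
precession coupling = (0.0330, 0.0900, -0.0550)
I·α + gyro = (-0.0200, 0.0200, 0.0500)
velocity change Δv = (0.12800000, -0.04400000, 0.14000000)
F = m·Δv/dt = (3.2000, -1.1000, 3.5000)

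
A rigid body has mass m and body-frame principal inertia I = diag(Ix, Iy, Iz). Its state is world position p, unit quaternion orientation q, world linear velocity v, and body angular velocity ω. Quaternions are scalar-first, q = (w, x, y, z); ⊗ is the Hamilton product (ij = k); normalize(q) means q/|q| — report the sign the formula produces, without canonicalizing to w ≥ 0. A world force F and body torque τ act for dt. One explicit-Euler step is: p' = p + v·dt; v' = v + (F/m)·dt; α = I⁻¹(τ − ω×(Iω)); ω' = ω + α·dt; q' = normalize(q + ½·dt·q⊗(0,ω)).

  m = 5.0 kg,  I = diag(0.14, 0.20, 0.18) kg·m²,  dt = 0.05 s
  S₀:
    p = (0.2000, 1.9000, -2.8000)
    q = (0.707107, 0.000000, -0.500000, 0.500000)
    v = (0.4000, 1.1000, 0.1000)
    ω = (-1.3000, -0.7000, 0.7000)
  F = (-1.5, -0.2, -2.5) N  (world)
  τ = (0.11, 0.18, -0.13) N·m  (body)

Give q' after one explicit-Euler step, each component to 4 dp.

q' = (0.6890, -0.0230, -0.5282, 0.4957)

q⊗(0,ω) = (-0.7000000, -0.9192391, -1.1449749, -0.1550251)
q + ½dt·q⊗(0,ω), renormalized = (0.6890, -0.0230, -0.5282, 0.4957)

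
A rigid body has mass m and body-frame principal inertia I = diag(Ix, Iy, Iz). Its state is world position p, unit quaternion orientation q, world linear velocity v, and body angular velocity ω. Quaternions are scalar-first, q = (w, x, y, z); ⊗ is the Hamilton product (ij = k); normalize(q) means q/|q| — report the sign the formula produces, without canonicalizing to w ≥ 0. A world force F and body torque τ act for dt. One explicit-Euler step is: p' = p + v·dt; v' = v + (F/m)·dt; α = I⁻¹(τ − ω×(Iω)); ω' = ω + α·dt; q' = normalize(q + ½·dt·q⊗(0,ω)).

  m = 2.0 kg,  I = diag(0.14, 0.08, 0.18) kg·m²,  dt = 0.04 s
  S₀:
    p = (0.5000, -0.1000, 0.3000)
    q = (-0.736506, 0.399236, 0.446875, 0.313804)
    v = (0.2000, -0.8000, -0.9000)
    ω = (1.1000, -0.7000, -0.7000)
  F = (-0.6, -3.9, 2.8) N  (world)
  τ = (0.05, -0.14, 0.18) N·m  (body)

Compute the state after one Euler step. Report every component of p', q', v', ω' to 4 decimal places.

p' = (0.5080, -0.1320, 0.2640)
q' = (-0.7343, 0.3810, 0.4695, 0.3086)
v' = (0.1880, -0.8780, -0.8440)
ω' = (1.1003, -0.7854, -0.6703)

ω×(Iω) gyroscopic = (0.0490, 0.0308, 0.0462)
α = I⁻¹(τ − ω×Iω) = (0.0071, -2.1350, 0.7433)
ω' = ω + α·dt = (1.1003, -0.7854, -0.6703)
q⊗(0,ω) = (0.0933157, -0.9033063, 1.1402038, -0.2554735)
q + ½dt·q⊗(0,ω), renormalized = (-0.7343, 0.3810, 0.4695, 0.3086)
p + v·dt = (0.5080, -0.1320, 0.2640)
new velocity v' = (0.1880, -0.8780, -0.8440)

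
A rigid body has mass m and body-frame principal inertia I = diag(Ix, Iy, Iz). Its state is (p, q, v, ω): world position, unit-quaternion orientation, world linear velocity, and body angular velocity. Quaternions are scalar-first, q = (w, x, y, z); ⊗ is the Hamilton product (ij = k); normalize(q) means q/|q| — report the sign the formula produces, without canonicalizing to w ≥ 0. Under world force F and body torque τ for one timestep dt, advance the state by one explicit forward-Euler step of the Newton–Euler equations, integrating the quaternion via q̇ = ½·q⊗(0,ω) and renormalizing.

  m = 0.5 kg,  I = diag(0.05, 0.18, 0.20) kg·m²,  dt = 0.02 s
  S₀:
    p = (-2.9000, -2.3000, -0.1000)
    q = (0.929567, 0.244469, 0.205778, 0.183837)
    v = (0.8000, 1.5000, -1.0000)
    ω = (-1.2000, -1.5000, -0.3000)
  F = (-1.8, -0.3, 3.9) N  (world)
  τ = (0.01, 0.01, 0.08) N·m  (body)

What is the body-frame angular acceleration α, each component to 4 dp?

precession coupling ω×(Iω) = (0.0090, -0.0540, 0.2340)
(τ − ω×Iω)/I = (0.0200, 0.3556, -0.7700)

α = (0.0200, 0.3556, -0.7700)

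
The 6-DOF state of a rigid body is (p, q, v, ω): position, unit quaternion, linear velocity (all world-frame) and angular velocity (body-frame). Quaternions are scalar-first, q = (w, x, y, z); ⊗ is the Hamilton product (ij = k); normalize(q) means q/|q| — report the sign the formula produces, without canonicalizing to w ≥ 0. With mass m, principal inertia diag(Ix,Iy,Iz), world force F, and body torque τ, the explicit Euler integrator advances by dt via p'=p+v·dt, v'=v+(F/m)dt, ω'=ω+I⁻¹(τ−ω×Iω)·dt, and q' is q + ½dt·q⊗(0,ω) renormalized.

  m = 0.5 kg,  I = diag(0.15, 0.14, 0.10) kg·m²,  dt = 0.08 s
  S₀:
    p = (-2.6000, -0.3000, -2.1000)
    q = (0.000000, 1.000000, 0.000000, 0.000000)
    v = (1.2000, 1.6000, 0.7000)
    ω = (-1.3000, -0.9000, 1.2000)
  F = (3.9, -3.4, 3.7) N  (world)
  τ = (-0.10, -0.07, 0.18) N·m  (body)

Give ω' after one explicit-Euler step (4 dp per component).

gyro term ω×Iω = (0.0432, -0.0780, -0.0117)
α = I⁻¹(τ − ω×Iω) = (-0.9547, 0.0571, 1.9170)
new body rate ω' = (-1.3764, -0.8954, 1.3534)

ω' = (-1.3764, -0.8954, 1.3534)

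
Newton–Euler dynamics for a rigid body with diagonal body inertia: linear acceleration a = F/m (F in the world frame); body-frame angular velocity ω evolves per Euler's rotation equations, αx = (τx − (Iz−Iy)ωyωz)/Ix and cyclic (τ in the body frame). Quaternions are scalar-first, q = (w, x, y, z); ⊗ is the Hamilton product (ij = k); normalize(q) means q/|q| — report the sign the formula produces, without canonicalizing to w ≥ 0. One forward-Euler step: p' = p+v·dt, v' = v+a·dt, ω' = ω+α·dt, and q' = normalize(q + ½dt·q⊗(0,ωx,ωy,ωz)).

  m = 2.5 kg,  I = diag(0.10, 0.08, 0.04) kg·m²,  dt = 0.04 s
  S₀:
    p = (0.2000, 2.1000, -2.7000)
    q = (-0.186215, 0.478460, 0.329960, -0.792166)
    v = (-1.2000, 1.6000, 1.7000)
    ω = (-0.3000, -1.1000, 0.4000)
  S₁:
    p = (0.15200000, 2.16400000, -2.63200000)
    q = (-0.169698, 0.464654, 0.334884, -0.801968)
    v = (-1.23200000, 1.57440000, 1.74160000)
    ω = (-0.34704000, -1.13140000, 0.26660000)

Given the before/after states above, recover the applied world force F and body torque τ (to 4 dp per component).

ω₁ − ω₀ = (-0.04704000, -0.03140000, -0.13340000)
ω₀×(Iω₀) = (0.0176, -0.0072, -0.0066)
τ = I·(Δω/dt) + ω₀×(Iω₀) = (-0.1000, -0.0700, -0.1400)
v₁ − v₀ = (-0.03200000, -0.02560000, 0.04160000)
applied force F = (-2.0000, -1.6000, 2.6000)

F = (-2.0000, -1.6000, 2.6000)
τ = (-0.1000, -0.0700, -0.1400)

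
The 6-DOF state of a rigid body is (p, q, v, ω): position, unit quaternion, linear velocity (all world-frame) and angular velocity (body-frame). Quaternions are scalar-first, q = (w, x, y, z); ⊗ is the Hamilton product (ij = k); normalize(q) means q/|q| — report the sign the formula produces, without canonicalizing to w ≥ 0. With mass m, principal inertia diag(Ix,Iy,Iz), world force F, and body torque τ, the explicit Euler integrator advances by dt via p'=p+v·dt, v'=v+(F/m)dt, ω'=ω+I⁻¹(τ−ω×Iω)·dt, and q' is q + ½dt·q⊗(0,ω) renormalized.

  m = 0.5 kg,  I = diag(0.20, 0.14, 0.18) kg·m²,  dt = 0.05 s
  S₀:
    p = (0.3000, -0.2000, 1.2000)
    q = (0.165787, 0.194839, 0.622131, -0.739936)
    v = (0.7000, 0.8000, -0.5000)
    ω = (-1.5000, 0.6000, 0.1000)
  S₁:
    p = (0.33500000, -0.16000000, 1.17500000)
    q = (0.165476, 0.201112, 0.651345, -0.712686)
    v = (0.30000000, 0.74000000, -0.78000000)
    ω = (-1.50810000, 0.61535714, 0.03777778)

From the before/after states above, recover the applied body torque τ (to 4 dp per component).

τ = (-0.0300, 0.0400, -0.1700)

ω₁ − ω₀ = (-0.00810000, 0.01535714, -0.06222222)
I·α + gyro = (-0.0300, 0.0400, -0.1700)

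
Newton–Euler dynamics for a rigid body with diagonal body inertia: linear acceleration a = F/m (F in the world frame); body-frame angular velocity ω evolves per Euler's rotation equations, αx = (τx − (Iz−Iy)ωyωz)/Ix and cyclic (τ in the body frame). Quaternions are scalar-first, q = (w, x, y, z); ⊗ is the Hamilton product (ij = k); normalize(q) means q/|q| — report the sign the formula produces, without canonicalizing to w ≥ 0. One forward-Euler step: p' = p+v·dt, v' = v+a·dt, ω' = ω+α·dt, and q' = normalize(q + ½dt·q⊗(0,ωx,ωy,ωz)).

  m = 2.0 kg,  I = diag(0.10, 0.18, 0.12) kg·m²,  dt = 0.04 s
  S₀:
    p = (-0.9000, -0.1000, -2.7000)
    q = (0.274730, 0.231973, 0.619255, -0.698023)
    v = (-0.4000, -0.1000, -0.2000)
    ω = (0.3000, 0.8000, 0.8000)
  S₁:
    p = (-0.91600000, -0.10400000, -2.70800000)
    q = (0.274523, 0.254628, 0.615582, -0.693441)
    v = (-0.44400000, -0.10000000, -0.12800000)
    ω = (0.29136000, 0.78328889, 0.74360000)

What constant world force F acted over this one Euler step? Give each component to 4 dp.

Δv = v₁−v₀ = (-0.04400000, 0.00000000, 0.07200000)
applied force F = (-2.2000, 0.0000, 3.6000)

F = (-2.2000, 0.0000, 3.6000)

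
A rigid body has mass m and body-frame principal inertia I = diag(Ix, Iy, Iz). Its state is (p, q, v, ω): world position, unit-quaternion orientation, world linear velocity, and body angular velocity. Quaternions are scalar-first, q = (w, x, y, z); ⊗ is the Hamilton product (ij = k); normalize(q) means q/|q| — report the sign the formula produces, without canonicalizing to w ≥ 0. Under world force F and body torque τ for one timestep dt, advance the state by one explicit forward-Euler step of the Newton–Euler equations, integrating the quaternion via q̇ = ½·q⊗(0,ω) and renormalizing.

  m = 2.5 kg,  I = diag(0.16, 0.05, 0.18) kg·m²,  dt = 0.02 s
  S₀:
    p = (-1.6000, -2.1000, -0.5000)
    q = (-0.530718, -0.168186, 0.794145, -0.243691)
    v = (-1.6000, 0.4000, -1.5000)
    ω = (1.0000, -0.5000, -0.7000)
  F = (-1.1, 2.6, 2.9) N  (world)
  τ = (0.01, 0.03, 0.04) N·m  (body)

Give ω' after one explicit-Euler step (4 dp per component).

ω' = (0.9956, -0.4936, -0.7017)

gyro term ω×Iω = (0.0455, 0.0140, 0.0550)
α = I⁻¹(τ − ω×Iω) = (-0.2219, 0.3200, -0.0833)
new body rate ω' = (0.9956, -0.4936, -0.7017)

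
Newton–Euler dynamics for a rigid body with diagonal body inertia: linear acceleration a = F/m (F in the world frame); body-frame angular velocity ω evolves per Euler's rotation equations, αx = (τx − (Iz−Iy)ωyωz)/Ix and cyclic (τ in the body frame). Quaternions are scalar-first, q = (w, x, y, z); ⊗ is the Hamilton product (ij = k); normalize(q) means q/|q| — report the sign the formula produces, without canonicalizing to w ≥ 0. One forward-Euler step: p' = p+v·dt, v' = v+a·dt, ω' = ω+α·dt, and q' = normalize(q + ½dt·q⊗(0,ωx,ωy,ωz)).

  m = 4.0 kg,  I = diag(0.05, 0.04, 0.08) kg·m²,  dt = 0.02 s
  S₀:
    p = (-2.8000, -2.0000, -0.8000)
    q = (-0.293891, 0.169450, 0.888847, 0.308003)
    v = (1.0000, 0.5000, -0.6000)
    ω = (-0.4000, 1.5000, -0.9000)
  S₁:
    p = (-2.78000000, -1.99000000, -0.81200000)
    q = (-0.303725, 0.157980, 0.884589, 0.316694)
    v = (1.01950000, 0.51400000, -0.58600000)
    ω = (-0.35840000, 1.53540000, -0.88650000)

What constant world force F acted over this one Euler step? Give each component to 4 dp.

Δv = v₁−v₀ = (0.01950000, 0.01400000, 0.01400000)
m·(v₁−v₀)/dt = (3.9000, 2.8000, 2.8000)

F = (3.9000, 2.8000, 2.8000)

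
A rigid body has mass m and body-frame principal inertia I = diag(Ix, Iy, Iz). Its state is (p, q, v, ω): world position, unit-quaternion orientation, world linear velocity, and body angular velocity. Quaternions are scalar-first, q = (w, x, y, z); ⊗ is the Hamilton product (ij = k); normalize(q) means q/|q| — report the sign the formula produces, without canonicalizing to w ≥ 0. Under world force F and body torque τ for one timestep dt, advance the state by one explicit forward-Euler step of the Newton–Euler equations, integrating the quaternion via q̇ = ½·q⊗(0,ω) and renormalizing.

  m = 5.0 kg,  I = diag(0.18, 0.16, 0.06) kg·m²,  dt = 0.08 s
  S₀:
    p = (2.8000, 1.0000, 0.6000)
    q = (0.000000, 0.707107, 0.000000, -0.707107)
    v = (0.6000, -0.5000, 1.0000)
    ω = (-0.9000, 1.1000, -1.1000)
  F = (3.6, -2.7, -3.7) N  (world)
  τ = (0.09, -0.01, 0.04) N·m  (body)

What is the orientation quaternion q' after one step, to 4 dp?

Hamilton product q⊗(0,ω) = (-0.1414214, 0.7778177, 1.4142140, 0.7778177)
q + ½dt·q⊗(0,ω), renormalized = (-0.0056, 0.7363, 0.0564, -0.6743)

q' = (-0.0056, 0.7363, 0.0564, -0.6743)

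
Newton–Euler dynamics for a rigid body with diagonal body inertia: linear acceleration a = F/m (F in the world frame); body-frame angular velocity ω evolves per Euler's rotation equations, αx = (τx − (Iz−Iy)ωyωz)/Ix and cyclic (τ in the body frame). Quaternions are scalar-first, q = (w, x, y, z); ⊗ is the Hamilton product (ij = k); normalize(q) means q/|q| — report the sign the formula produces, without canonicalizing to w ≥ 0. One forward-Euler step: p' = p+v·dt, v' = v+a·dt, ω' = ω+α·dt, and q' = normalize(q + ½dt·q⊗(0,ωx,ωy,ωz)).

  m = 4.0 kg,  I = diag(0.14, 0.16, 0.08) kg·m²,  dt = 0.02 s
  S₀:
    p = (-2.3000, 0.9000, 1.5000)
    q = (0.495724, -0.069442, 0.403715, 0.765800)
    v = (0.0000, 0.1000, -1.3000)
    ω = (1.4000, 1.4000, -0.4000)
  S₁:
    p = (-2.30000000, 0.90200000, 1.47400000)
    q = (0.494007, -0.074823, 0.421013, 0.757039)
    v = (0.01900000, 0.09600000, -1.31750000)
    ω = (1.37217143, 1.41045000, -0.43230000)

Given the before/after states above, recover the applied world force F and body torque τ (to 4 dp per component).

velocity change Δv = (0.01900000, -0.00400000, -0.01750000)
m·(v₁−v₀)/dt = (3.8000, -0.8000, -3.5000)
ω₁ − ω₀ = (-0.02782857, 0.01045000, -0.03230000)
precession coupling = (0.0448, -0.0336, 0.0392)
applied torque τ = (-0.1500, 0.0500, -0.0900)

F = (3.8000, -0.8000, -3.5000)
τ = (-0.1500, 0.0500, -0.0900)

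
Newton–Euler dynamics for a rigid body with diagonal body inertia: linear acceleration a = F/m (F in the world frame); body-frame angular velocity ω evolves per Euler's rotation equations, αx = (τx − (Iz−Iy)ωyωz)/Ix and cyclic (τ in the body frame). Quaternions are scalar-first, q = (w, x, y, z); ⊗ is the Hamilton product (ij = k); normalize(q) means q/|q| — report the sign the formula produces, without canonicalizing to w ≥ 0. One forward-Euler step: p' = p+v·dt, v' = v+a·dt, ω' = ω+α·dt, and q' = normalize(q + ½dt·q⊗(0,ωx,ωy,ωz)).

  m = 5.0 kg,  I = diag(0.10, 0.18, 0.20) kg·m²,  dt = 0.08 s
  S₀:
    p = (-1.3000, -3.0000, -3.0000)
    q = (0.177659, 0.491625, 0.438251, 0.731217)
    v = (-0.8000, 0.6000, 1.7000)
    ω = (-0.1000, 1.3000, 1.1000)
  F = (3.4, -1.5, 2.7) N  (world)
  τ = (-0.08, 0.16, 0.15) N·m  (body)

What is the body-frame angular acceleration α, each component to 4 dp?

precession coupling ω×(Iω) = (0.0286, 0.0110, -0.0104)
(τ − ω×Iω)/I = (-1.0860, 0.8278, 0.8020)

α = (-1.0860, 0.8278, 0.8020)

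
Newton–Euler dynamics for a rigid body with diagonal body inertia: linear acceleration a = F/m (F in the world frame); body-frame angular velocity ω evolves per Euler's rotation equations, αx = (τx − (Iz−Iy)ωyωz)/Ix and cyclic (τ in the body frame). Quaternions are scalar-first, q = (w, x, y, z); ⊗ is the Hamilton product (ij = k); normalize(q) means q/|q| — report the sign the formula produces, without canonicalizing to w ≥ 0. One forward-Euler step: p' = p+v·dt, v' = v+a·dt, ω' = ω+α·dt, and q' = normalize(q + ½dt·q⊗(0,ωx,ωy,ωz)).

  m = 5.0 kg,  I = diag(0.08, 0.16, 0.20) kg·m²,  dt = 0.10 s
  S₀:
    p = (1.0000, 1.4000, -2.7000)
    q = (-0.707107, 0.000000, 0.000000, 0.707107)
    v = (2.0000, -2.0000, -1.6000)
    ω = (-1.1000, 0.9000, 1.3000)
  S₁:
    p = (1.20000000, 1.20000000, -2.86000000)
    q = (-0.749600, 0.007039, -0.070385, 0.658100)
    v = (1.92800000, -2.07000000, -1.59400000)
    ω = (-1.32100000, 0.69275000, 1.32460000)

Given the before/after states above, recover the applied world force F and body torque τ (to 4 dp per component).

F = (-3.6000, -3.5000, 0.3000)
τ = (-0.1300, -0.1600, -0.0300)

Δv = v₁−v₀ = (-0.07200000, -0.07000000, 0.00600000)
F = m·Δv/dt = (-3.6000, -3.5000, 0.3000)
rate change Δω = (-0.22100000, -0.20725000, 0.02460000)
I·α + gyro = (-0.1300, -0.1600, -0.0300)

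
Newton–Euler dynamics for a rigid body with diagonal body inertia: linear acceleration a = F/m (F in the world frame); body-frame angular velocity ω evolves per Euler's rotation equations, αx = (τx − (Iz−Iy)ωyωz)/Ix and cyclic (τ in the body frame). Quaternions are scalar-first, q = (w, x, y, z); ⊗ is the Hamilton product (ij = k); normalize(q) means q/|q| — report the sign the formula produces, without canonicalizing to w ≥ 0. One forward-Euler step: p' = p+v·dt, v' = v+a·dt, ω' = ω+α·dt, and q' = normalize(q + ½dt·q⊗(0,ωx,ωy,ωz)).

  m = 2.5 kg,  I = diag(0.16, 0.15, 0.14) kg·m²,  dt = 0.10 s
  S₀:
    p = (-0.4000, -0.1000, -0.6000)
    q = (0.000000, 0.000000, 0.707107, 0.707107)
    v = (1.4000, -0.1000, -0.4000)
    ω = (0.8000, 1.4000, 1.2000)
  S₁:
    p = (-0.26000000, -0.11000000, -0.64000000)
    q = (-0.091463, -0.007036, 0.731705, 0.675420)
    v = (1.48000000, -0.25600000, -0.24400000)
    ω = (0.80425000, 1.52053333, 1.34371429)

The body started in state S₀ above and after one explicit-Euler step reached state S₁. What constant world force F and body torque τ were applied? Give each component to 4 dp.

rate change Δω = (0.00425000, 0.12053333, 0.14371429)
precession coupling = (-0.0168, 0.0192, -0.0112)
I·α + gyro = (-0.0100, 0.2000, 0.1900)
velocity change Δv = (0.08000000, -0.15600000, 0.15600000)
applied force F = (2.0000, -3.9000, 3.9000)

F = (2.0000, -3.9000, 3.9000)
τ = (-0.0100, 0.2000, 0.1900)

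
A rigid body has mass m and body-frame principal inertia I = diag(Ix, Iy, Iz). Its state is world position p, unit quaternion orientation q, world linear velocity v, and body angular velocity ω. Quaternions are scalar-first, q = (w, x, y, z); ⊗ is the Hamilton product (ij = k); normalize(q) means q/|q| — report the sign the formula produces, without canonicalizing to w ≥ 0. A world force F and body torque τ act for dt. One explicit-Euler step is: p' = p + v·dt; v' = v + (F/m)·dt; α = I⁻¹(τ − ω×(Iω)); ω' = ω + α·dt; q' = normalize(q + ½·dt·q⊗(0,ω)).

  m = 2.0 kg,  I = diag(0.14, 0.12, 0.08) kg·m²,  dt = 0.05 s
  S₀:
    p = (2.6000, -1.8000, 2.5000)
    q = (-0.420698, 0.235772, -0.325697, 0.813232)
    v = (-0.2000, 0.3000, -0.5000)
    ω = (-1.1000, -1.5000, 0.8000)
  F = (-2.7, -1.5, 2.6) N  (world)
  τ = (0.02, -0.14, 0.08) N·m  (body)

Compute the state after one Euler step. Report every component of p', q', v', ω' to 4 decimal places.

p' = (2.5900, -1.7850, 2.4750)
q' = (-0.4421, 0.2710, -0.3366, 0.7860)
v' = (-0.2675, 0.2625, -0.4350)
ω' = (-1.1100, -1.5363, 0.8706)

ω×(Iω) gyroscopic = (0.0480, -0.0528, -0.0330)
α = I⁻¹(τ − ω×Iω) = (-0.2000, -0.7267, 1.4125)
new body rate ω' = (-1.1100, -1.5363, 0.8706)
Hamilton product q⊗(0,ω) = (-0.8797819, 1.4220582, -0.4521258, -1.0484831)
updated quaternion q' = (-0.4421, 0.2710, -0.3366, 0.7860)
a = (-1.3500, -0.7500, 1.3000)
p + v·dt = (2.5900, -1.7850, 2.4750)
v' = v + a·dt = (-0.2675, 0.2625, -0.4350)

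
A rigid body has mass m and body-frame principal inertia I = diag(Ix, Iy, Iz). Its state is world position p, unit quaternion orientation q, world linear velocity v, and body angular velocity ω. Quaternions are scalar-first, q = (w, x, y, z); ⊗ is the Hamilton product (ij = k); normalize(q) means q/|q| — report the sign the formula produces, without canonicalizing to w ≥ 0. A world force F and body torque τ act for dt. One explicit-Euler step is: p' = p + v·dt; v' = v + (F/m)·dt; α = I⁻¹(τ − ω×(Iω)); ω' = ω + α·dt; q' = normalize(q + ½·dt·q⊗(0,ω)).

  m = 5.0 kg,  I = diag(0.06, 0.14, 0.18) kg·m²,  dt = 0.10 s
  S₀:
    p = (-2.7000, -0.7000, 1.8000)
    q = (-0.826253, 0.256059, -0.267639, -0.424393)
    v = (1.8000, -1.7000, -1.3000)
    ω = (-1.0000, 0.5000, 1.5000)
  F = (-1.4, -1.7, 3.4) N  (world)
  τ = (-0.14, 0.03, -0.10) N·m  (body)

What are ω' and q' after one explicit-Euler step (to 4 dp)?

ω' = (-1.2833, 0.3929, 1.4667)
q' = (-0.7716, 0.2867, -0.2850, -0.4912)

ω×(Iω) gyroscopic = (0.0300, 0.1800, -0.0400)
α = I⁻¹(τ − ω×Iω) = (-2.8333, -1.0714, -0.3333)
ω' = ω + α·dt = (-1.2833, 0.3929, 1.4667)
2q̇ = q⊗(0,ω) = (1.0264680, 0.6369910, -0.3728220, -1.3789890)
q + ½dt·q⊗(0,ω), renormalized = (-0.7716, 0.2867, -0.2850, -0.4912)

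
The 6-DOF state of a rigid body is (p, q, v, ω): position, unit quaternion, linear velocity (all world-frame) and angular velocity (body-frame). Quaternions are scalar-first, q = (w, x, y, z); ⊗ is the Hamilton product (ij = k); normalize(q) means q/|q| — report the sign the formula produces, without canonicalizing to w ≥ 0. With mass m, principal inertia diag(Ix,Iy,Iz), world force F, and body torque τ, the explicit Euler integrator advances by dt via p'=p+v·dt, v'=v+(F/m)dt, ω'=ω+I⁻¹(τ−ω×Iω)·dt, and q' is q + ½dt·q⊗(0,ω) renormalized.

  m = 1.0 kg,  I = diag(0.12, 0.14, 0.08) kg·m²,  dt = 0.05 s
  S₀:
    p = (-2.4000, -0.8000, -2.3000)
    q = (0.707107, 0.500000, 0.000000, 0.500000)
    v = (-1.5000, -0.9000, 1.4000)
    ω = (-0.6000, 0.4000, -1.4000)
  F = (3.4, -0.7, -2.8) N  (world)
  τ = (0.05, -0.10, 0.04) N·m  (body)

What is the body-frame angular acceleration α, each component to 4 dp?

precession coupling ω×(Iω) = (0.0336, 0.0336, -0.0048)
α = I⁻¹(τ − ω×Iω) = (0.1367, -0.9543, 0.5600)

α = (0.1367, -0.9543, 0.5600)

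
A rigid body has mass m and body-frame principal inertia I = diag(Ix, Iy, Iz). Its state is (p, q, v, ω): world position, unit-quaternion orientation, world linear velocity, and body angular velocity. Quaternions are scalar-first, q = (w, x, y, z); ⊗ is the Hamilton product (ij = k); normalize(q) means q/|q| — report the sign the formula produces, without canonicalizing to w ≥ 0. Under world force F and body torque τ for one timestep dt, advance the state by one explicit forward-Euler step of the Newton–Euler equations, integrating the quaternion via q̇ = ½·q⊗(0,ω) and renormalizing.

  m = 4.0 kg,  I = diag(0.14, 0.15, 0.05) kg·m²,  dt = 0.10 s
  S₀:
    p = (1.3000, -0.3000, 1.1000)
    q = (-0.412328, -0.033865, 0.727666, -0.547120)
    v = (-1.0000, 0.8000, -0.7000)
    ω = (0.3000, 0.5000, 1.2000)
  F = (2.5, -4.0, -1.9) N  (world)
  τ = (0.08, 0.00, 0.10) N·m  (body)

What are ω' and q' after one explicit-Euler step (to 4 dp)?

angular accel α = (1.0000, -0.2160, 1.9700)
new body rate ω' = (0.4000, 0.4784, 1.3970)
Hamilton product q⊗(0,ω) = (0.3028705, 1.0230608, -0.3296620, -0.7300259)
updated quaternion q' = (-0.3963, 0.0172, 0.7096, -0.5823)

ω' = (0.4000, 0.4784, 1.3970)
q' = (-0.3963, 0.0172, 0.7096, -0.5823)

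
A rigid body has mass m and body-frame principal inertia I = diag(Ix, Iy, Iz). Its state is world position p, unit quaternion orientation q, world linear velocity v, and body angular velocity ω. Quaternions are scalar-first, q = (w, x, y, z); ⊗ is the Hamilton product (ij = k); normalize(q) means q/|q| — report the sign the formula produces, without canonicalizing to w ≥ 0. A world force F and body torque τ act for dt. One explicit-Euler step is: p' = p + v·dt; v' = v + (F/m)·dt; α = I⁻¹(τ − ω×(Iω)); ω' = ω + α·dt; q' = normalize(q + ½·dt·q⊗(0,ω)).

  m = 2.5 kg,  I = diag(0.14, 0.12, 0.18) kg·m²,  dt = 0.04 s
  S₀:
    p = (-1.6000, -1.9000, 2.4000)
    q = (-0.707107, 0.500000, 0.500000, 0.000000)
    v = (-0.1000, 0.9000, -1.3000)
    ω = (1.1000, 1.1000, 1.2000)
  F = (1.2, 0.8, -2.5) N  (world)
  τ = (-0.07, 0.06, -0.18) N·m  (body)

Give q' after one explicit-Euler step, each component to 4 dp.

q⊗(0,ω) = (-1.1000000, -0.1778177, -1.3778177, -0.8485284)
updated quaternion q' = (-0.7285, 0.4961, 0.4721, -0.0170)

q' = (-0.7285, 0.4961, 0.4721, -0.0170)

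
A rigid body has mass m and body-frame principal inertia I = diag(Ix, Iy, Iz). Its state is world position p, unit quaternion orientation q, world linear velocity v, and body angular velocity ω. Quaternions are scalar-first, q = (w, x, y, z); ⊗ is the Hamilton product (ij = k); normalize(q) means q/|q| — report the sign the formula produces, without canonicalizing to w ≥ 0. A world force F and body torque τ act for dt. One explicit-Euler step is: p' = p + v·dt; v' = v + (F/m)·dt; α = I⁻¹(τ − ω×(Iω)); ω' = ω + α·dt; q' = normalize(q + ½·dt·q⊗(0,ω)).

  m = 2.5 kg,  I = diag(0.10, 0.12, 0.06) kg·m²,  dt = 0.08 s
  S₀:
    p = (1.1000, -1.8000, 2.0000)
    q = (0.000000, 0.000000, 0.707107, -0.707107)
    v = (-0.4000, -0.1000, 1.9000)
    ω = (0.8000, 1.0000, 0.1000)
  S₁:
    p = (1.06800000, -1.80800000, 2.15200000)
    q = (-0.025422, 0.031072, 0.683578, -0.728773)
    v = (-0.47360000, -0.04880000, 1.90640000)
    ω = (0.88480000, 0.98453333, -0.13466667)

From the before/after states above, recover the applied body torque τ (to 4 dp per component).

rate change Δω = (0.08480000, -0.01546667, -0.23466667)
I·α + gyro = (0.1000, -0.0200, -0.1600)

τ = (0.1000, -0.0200, -0.1600)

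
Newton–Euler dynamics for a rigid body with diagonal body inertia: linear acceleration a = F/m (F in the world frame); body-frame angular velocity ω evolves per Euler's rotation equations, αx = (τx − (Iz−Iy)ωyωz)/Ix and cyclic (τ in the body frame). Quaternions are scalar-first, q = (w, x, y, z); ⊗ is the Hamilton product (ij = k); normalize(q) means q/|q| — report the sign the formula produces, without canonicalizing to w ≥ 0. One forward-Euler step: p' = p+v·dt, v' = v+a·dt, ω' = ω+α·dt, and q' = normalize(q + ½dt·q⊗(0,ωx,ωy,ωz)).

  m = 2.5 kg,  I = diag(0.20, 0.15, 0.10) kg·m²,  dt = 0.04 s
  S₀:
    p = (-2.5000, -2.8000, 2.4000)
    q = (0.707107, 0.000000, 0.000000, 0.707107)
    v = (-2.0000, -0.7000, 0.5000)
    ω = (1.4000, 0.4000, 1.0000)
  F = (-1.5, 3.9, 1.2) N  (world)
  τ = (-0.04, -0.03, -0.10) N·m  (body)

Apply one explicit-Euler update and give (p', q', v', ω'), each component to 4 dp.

p' = (-2.5800, -2.8280, 2.4200)
q' = (0.6925, 0.0141, 0.0254, 0.7208)
v' = (-2.0240, -0.6376, 0.5192)
ω' = (1.3960, 0.3547, 0.9712)

a = F/m = (-0.6000, 1.5600, 0.4800)
p' = p + v·dt = (-2.5800, -2.8280, 2.4200)
new velocity v' = (-2.0240, -0.6376, 0.5192)
ω×(Iω) gyroscopic = (-0.0200, 0.1400, -0.0280)
(τ − ω×Iω)/I = (-0.1000, -1.1333, -0.7200)
new body rate ω' = (1.3960, 0.3547, 0.9712)
q⊗(0,ω) = (-0.7071070, 0.7071070, 1.2727926, 0.7071070)
updated quaternion q' = (0.6925, 0.0141, 0.0254, 0.7208)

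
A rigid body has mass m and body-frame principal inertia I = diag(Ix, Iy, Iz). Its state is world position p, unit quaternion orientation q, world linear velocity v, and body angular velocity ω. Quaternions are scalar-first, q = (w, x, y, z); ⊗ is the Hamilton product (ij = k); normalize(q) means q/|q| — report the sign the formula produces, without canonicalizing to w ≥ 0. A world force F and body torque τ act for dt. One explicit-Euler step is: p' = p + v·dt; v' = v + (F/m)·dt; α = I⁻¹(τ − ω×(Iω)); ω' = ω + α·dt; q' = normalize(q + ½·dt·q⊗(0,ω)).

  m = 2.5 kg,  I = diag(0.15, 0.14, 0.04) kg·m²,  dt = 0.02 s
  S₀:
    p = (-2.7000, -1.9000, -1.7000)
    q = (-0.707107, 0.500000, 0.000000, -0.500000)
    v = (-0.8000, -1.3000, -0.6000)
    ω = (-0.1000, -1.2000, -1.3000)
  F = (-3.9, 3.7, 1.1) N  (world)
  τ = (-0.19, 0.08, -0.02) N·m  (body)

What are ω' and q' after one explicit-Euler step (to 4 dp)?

ω' = (-0.1045, -1.1906, -1.3094)
q' = (-0.7130, 0.4946, 0.0155, -0.4967)

angular accel α = (-0.2267, 0.4693, -0.4700)
ω + α·dt = (-0.1045, -1.1906, -1.3094)
q⊗(0,ω) = (-0.6000000, -0.5292893, 1.5485284, 0.3192391)
updated quaternion q' = (-0.7130, 0.4946, 0.0155, -0.4967)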